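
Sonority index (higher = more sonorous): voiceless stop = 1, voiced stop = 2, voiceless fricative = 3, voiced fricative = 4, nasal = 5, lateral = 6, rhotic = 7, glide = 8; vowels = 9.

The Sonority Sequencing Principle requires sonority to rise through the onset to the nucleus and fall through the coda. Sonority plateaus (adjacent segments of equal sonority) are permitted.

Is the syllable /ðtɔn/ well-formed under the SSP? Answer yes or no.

Onset: /ð/ is a voiced fricative (sonority 4), /t/ is a voiceless stop (sonority 1); then the nucleus /ɔ/ (sonority 9).
Onset profile 4-1-9 — does not rise throughout.
Coda: /n/ is a nasal (sonority 5).
Coda profile 9-5 — falls from the nucleus.

no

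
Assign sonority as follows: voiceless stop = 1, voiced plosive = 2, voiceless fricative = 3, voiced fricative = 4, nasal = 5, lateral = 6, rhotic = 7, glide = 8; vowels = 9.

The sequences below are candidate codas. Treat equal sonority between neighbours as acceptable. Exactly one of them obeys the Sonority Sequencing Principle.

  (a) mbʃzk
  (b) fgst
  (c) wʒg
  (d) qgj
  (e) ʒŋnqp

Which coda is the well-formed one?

c

(a) 5-2-3-4-1 → violates
(b) 3-2-3-1 → violates
(c) 8-4-2 → obeys
(d) 1-2-8 → violates
(e) 4-5-5-1-1 → violates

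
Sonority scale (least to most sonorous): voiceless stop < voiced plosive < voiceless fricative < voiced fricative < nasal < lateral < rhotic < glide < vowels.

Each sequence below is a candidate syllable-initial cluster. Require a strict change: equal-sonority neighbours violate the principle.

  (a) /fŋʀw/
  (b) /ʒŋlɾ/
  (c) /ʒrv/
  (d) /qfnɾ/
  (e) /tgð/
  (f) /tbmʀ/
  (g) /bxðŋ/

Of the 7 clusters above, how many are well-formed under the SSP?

(a) /fŋʀw/: profile 3-5-7-8 — obeys.
(b) /ʒŋlɾ/: profile 4-5-6-7 — obeys.
(c) /ʒrv/: profile 4-7-4 — violates.
(d) /qfnɾ/: profile 1-3-5-7 — obeys.
(e) /tgð/: profile 1-2-4 — obeys.
(f) /tbmʀ/: profile 1-2-5-7 — obeys.
(g) /bxðŋ/: profile 2-3-4-5 — obeys.

6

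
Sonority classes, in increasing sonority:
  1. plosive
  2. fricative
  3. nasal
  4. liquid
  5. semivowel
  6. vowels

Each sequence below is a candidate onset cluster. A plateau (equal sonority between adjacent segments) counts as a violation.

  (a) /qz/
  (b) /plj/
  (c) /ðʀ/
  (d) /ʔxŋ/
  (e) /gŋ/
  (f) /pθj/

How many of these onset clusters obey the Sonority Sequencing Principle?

(a) sonority 1-2: well-formed.
(b) sonority 1-4-5: well-formed.
(c) sonority 2-4: well-formed.
(d) sonority 1-2-3: well-formed.
(e) sonority 1-3: well-formed.
(f) sonority 1-2-5: well-formed.

6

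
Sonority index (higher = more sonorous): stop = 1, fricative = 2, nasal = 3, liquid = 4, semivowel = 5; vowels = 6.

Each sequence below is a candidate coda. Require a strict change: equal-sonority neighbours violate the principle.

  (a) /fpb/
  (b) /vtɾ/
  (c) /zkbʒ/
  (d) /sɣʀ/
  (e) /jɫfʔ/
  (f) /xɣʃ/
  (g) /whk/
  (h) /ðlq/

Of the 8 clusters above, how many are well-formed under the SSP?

(a) 2-1-1 → violates
(b) 2-1-4 → violates
(c) 2-1-1-2 → violates
(d) 2-2-4 → violates
(e) 5-4-2-1 → obeys
(f) 2-2-2 → violates
(g) 5-2-1 → obeys
(h) 2-4-1 → violates

2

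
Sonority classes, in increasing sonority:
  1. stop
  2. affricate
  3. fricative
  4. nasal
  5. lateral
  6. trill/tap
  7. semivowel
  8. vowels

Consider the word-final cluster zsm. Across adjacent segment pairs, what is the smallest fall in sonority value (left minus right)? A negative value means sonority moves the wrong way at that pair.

/z/ — fricative, sonority 3.
/s/ — fricative, sonority 3.
/m/ — nasal, sonority 4.
/z/→/s/: change +0.
/s/→/m/: change -1.
Minimum = -1.

-1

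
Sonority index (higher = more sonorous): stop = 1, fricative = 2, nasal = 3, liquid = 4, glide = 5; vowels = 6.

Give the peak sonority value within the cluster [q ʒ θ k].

/q/ is a stop (sonority 1).
/ʒ/ is a fricative (sonority 2).
/θ/ is a fricative (sonority 2).
/k/ is a stop (sonority 1).
The maximum is 2.

2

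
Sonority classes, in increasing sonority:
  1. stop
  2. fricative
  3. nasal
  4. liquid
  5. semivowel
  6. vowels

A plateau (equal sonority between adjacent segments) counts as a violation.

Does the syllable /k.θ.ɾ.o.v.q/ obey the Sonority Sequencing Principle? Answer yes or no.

yes

Onset: /k/ is a stop (sonority 1), /θ/ is a fricative (sonority 2), /ɾ/ is a liquid (sonority 4); then the nucleus /o/ (sonority 6).
Onset profile 1-2-4-6 — rises to the nucleus.
Coda: /v/ is a fricative (sonority 2), /q/ is a stop (sonority 1).
Coda profile 6-2-1 — falls from the nucleus.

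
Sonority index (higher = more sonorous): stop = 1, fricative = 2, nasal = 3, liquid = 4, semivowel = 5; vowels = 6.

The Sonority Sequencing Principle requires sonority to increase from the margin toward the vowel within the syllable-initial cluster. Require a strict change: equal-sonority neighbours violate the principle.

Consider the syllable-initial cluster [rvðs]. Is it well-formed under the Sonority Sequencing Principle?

/r/: liquid = 4.
/v/: fricative = 2.
/ð/: fricative = 2.
/s/: fricative = 2.
The profile is 4-2-2-2. Between /r/ (4) and /v/ (2) sonority does not rise, so the cluster violates the SSP.

no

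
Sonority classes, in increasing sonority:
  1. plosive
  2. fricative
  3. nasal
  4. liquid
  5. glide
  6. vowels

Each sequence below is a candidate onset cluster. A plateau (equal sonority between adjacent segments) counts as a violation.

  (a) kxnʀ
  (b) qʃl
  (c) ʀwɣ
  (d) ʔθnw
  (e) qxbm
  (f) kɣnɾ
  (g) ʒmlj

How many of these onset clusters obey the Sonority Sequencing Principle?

(a) 1-2-3-4 → obeys
(b) 1-2-4 → obeys
(c) 4-5-2 → violates
(d) 1-2-3-5 → obeys
(e) 1-2-1-3 → violates
(f) 1-2-3-4 → obeys
(g) 2-3-4-5 → obeys

5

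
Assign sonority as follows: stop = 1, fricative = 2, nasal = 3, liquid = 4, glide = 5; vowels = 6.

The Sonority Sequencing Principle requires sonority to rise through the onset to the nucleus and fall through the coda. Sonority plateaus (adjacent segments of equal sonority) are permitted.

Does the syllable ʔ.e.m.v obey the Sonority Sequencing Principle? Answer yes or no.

Onset: /ʔ/ is a stop (sonority 1); then the nucleus /e/ (sonority 6).
Onset profile 1-6 — rises to the nucleus.
Coda: /m/ is a nasal (sonority 3), /v/ is a fricative (sonority 2).
Coda profile 6-3-2 — falls from the nucleus.

yes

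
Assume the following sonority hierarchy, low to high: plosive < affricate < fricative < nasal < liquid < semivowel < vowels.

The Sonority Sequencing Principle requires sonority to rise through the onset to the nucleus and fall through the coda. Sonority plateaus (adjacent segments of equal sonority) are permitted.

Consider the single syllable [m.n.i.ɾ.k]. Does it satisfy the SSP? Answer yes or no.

yes

Onset: /m/ is a nasal (sonority 4), /n/ is a nasal (sonority 4); then the nucleus /i/ (sonority 7).
Onset profile 4-4-7 — rises to the nucleus.
Coda: /ɾ/ is a liquid (sonority 5), /k/ is a plosive (sonority 1).
Coda profile 7-5-1 — falls from the nucleus.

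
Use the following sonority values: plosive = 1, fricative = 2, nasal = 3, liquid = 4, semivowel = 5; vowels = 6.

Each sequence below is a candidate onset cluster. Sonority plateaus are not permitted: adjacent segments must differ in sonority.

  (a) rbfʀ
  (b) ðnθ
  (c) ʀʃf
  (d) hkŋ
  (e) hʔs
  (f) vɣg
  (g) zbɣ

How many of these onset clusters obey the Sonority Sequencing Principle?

0

(a) sonority 4-1-2-4: ill-formed.
(b) sonority 2-3-2: ill-formed.
(c) sonority 4-2-2: ill-formed.
(d) sonority 2-1-3: ill-formed.
(e) sonority 2-1-2: ill-formed.
(f) sonority 2-2-1: ill-formed.
(g) sonority 2-1-2: ill-formed.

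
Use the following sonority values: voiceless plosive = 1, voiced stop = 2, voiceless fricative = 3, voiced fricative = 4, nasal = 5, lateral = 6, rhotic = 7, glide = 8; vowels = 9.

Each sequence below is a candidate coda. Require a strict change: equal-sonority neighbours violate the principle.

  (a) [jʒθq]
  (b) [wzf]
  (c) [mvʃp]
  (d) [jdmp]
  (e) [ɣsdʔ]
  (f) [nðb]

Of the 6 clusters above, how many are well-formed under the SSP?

5

(a) sonority 8-4-3-1: well-formed.
(b) sonority 8-4-3: well-formed.
(c) sonority 5-4-3-1: well-formed.
(d) sonority 8-2-5-1: ill-formed.
(e) sonority 4-3-2-1: well-formed.
(f) sonority 5-4-2: well-formed.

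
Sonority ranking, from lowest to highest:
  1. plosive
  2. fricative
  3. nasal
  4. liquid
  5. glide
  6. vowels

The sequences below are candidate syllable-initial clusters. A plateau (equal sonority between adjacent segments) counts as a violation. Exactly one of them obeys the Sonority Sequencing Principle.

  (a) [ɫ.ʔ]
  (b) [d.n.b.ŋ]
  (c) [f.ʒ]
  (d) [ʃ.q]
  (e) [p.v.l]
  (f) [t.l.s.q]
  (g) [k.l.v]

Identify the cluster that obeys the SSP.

(a) [ɫ.ʔ]: profile 4-1 — violates.
(b) [d.n.b.ŋ]: profile 1-3-1-3 — violates.
(c) [f.ʒ]: profile 2-2 — violates.
(d) [ʃ.q]: profile 2-1 — violates.
(e) [p.v.l]: profile 1-2-4 — obeys.
(f) [t.l.s.q]: profile 1-4-2-1 — violates.
(g) [k.l.v]: profile 1-4-2 — violates.

e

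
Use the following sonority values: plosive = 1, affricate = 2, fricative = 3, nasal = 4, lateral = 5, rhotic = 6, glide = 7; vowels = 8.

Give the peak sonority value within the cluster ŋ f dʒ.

4

/ŋ/ — nasal, sonority 4.
/f/ — fricative, sonority 3.
/dʒ/ — affricate, sonority 2.
The maximum is 4.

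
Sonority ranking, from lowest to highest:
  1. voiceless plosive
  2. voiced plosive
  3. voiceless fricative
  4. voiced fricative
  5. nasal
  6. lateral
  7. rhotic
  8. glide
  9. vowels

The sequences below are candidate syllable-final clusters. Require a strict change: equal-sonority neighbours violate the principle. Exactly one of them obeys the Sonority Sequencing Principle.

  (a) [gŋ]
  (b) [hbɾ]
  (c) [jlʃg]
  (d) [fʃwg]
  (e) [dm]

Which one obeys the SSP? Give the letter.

(a) 2-5 → violates
(b) 3-2-7 → violates
(c) 8-6-3-2 → obeys
(d) 3-3-8-2 → violates
(e) 2-5 → violates

c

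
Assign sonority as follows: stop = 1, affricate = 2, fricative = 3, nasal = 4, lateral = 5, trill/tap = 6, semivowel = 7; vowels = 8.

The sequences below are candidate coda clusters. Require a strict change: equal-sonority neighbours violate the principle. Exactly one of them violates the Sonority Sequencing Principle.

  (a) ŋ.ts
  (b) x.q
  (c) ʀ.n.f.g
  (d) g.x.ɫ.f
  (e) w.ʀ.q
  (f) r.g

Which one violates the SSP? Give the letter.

d

(a) 4-2 → obeys
(b) 3-1 → obeys
(c) 6-4-3-1 → obeys
(d) 1-3-5-3 → violates
(e) 7-6-1 → obeys
(f) 6-1 → obeys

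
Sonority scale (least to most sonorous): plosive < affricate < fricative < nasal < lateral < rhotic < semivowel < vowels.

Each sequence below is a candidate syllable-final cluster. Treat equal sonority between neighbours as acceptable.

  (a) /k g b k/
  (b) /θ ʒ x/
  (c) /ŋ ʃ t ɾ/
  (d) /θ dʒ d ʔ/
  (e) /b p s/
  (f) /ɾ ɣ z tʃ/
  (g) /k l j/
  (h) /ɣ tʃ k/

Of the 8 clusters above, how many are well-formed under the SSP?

5

(a) 1-1-1-1 → obeys
(b) 3-3-3 → obeys
(c) 4-3-1-6 → violates
(d) 3-2-1-1 → obeys
(e) 1-1-3 → violates
(f) 6-3-3-2 → obeys
(g) 1-5-7 → violates
(h) 3-2-1 → obeys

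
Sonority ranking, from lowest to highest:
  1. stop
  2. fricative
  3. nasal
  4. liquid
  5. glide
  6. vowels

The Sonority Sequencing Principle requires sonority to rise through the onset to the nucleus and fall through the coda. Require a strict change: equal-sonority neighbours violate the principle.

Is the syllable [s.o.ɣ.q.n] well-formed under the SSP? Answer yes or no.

Onset: /s/ is a fricative (sonority 2); then the nucleus /o/ (sonority 6).
Onset profile 2-6 — rises to the nucleus.
Coda: /ɣ/ is a fricative (sonority 2), /q/ is a stop (sonority 1), /n/ is a nasal (sonority 3).
Coda profile 6-2-1-3 — does not strictly fall throughout.

no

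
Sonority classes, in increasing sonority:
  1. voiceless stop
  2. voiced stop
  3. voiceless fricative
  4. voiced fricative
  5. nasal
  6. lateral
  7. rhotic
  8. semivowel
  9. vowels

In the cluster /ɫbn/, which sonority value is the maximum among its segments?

/ɫ/ is a lateral (sonority 6).
/b/ is a voiced stop (sonority 2).
/n/ is a nasal (sonority 5).
The maximum is 6.

6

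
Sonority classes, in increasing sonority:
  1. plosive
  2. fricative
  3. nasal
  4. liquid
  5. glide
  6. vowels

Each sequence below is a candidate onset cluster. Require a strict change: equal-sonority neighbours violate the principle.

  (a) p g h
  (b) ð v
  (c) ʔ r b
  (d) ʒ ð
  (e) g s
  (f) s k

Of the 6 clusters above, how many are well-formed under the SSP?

(a) 1-1-2 → violates
(b) 2-2 → violates
(c) 1-4-1 → violates
(d) 2-2 → violates
(e) 1-2 → obeys
(f) 2-1 → violates

1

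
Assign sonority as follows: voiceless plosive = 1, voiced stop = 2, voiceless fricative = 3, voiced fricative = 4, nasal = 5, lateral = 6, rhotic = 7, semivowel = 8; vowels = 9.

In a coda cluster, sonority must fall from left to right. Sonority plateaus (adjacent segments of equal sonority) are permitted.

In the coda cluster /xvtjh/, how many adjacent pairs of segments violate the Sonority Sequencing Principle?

/x/: voiceless fricative = 3.
/v/: voiced fricative = 4.
/t/: voiceless plosive = 1.
/j/: semivowel = 8.
/h/: voiceless fricative = 3.
/x/→/v/: 3→4 (does not fall) — violation.
/v/→/t/: 4→1 (falls) — ok.
/t/→/j/: 1→8 (does not fall) — violation.
/j/→/h/: 8→3 (falls) — ok.

2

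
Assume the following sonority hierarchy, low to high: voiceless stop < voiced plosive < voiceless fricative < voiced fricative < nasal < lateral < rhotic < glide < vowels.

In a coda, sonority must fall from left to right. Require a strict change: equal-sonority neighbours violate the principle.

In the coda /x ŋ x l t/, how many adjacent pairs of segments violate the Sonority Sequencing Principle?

2

/x/: voiceless fricative = 3.
/ŋ/: nasal = 5.
/x/: voiceless fricative = 3.
/l/: lateral = 6.
/t/: voiceless stop = 1.
/x/→/ŋ/: 3→5 (does not fall) — violation.
/ŋ/→/x/: 5→3 (falls) — ok.
/x/→/l/: 3→6 (does not fall) — violation.
/l/→/t/: 6→1 (falls) — ok.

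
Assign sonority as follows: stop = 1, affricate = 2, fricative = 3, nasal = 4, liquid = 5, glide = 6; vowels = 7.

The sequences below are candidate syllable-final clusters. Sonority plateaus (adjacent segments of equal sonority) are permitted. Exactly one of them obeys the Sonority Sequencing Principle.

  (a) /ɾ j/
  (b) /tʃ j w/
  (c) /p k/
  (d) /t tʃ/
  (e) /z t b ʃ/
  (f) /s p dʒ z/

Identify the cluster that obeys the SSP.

c

(a) 5-6 → violates
(b) 2-6-6 → violates
(c) 1-1 → obeys
(d) 1-2 → violates
(e) 3-1-1-3 → violates
(f) 3-1-2-3 → violates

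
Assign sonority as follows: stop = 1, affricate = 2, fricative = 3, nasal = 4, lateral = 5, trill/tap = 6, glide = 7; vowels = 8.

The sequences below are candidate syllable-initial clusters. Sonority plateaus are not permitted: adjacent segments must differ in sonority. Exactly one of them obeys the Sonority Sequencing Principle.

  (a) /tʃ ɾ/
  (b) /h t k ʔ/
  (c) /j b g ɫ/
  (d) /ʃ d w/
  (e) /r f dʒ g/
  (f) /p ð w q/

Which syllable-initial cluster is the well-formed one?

a

(a) sonority 2-6: well-formed.
(b) sonority 3-1-1-1: ill-formed.
(c) sonority 7-1-1-5: ill-formed.
(d) sonority 3-1-7: ill-formed.
(e) sonority 6-3-2-1: ill-formed.
(f) sonority 1-3-7-1: ill-formed.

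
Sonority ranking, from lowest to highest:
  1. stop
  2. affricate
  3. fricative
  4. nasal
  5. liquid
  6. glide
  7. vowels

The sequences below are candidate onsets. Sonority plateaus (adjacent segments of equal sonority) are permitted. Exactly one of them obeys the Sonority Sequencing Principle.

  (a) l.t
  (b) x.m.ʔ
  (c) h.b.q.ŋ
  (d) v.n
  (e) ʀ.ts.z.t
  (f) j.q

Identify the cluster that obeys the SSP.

d

(a) sonority 5-1: ill-formed.
(b) sonority 3-4-1: ill-formed.
(c) sonority 3-1-1-4: ill-formed.
(d) sonority 3-4: well-formed.
(e) sonority 5-2-3-1: ill-formed.
(f) sonority 6-1: ill-formed.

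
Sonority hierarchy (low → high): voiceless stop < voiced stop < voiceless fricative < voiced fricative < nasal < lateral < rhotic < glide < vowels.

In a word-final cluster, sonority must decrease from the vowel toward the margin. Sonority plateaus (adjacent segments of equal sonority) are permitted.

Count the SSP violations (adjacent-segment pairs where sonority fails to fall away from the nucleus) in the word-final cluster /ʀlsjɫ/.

/ʀ/ — rhotic, sonority 7.
/l/ — lateral, sonority 6.
/s/ — voiceless fricative, sonority 3.
/j/ — glide, sonority 8.
/ɫ/ — lateral, sonority 6.
/ʀ/→/l/: 7→6 (falls) — ok.
/l/→/s/: 6→3 (falls) — ok.
/s/→/j/: 3→8 (does not fall) — violation.
/j/→/ɫ/: 8→6 (falls) — ok.

1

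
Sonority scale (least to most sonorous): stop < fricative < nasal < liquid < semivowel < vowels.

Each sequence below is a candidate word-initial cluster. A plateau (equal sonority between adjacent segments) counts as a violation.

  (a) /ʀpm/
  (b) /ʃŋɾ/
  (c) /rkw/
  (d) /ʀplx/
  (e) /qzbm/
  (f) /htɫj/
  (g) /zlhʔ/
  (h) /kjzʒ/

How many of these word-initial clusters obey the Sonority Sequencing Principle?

1

(a) /ʀpm/: profile 4-1-3 — violates.
(b) /ʃŋɾ/: profile 2-3-4 — obeys.
(c) /rkw/: profile 4-1-5 — violates.
(d) /ʀplx/: profile 4-1-4-2 — violates.
(e) /qzbm/: profile 1-2-1-3 — violates.
(f) /htɫj/: profile 2-1-4-5 — violates.
(g) /zlhʔ/: profile 2-4-2-1 — violates.
(h) /kjzʒ/: profile 1-5-2-2 — violates.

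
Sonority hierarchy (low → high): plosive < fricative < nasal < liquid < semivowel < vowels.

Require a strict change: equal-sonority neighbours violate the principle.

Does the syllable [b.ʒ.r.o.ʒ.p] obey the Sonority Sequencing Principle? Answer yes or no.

yes

Onset: /b/ is a plosive (sonority 1), /ʒ/ is a fricative (sonority 2), /r/ is a liquid (sonority 4); then the nucleus /o/ (sonority 6).
Onset profile 1-2-4-6 — rises to the nucleus.
Coda: /ʒ/ is a fricative (sonority 2), /p/ is a plosive (sonority 1).
Coda profile 6-2-1 — falls from the nucleus.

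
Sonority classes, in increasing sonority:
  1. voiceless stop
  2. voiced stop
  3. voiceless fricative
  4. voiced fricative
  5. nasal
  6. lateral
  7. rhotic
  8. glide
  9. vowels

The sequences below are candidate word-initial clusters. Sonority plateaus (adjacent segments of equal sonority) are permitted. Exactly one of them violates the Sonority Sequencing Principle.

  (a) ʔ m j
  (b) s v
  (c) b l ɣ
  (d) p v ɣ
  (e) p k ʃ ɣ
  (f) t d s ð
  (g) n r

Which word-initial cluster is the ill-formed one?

c

(a) sonority 1-5-8: well-formed.
(b) sonority 3-4: well-formed.
(c) sonority 2-6-4: ill-formed.
(d) sonority 1-4-4: well-formed.
(e) sonority 1-1-3-4: well-formed.
(f) sonority 1-2-3-4: well-formed.
(g) sonority 5-7: well-formed.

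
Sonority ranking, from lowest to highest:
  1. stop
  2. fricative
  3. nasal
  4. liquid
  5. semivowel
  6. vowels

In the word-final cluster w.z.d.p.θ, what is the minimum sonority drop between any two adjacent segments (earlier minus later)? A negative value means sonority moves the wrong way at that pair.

-1

/w/: semivowel = 5.
/z/: fricative = 2.
/d/: stop = 1.
/p/: stop = 1.
/θ/: fricative = 2.
/w/→/z/: change +3.
/z/→/d/: change +1.
/d/→/p/: change +0.
/p/→/θ/: change -1.
Minimum = -1.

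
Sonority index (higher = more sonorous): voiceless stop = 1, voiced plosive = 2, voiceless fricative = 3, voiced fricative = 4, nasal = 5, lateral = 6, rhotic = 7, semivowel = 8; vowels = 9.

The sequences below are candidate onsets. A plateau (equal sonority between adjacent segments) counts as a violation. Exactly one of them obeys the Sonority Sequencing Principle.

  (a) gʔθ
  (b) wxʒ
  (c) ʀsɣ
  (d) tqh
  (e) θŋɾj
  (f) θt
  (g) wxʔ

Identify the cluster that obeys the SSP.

(a) gʔθ: profile 2-1-3 — violates.
(b) wxʒ: profile 8-3-4 — violates.
(c) ʀsɣ: profile 7-3-4 — violates.
(d) tqh: profile 1-1-3 — violates.
(e) θŋɾj: profile 3-5-7-8 — obeys.
(f) θt: profile 3-1 — violates.
(g) wxʔ: profile 8-3-1 — violates.

e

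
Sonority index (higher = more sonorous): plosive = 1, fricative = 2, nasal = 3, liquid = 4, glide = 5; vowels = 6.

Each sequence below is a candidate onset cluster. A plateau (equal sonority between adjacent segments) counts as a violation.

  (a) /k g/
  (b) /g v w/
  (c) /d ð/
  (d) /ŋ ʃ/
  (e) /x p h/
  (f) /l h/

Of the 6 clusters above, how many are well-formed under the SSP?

(a) sonority 1-1: ill-formed.
(b) sonority 1-2-5: well-formed.
(c) sonority 1-2: well-formed.
(d) sonority 3-2: ill-formed.
(e) sonority 2-1-2: ill-formed.
(f) sonority 4-2: ill-formed.

2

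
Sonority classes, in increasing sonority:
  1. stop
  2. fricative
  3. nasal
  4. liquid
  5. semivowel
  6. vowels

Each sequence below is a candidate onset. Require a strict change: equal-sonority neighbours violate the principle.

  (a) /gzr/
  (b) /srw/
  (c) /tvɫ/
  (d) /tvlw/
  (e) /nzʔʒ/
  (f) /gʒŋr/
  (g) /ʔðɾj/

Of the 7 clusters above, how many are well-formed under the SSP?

(a) sonority 1-2-4: well-formed.
(b) sonority 2-4-5: well-formed.
(c) sonority 1-2-4: well-formed.
(d) sonority 1-2-4-5: well-formed.
(e) sonority 3-2-1-2: ill-formed.
(f) sonority 1-2-3-4: well-formed.
(g) sonority 1-2-4-5: well-formed.

6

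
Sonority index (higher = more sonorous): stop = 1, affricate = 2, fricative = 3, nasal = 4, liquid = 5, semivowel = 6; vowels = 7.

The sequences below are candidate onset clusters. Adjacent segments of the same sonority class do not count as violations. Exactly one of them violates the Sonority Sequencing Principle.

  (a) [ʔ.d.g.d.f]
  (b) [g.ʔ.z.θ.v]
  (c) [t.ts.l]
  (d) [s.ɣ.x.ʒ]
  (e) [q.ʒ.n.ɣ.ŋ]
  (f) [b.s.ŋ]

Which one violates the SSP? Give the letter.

(a) sonority 1-1-1-1-3: well-formed.
(b) sonority 1-1-3-3-3: well-formed.
(c) sonority 1-2-5: well-formed.
(d) sonority 3-3-3-3: well-formed.
(e) sonority 1-3-4-3-4: ill-formed.
(f) sonority 1-3-4: well-formed.

e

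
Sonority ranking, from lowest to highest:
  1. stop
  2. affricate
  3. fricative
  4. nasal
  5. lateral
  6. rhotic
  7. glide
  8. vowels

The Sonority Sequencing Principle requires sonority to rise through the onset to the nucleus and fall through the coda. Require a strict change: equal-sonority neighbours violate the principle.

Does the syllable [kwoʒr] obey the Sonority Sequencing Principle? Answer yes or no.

no

Onset: /k/ is a stop (sonority 1), /w/ is a glide (sonority 7); then the nucleus /o/ (sonority 8).
Onset profile 1-7-8 — rises to the nucleus.
Coda: /ʒ/ is a fricative (sonority 3), /r/ is a rhotic (sonority 6).
Coda profile 8-3-6 — does not strictly fall throughout.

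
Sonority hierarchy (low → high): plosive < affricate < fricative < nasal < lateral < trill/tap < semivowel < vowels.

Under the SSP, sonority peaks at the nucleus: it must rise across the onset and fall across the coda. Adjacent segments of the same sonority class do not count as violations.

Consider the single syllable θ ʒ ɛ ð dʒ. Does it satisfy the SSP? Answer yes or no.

yes

Onset: /θ/ is a fricative (sonority 3), /ʒ/ is a fricative (sonority 3); then the nucleus /ɛ/ (sonority 8).
Onset profile 3-3-8 — rises to the nucleus.
Coda: /ð/ is a fricative (sonority 3), /dʒ/ is an affricate (sonority 2).
Coda profile 8-3-2 — falls from the nucleus.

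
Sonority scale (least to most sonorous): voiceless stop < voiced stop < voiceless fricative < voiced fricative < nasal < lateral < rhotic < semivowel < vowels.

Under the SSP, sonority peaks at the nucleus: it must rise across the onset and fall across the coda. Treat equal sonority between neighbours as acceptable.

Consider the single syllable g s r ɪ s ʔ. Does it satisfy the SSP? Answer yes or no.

yes

Onset: /g/ is a voiced stop (sonority 2), /s/ is a voiceless fricative (sonority 3), /r/ is a rhotic (sonority 7); then the nucleus /ɪ/ (sonority 9).
Onset profile 2-3-7-9 — rises to the nucleus.
Coda: /s/ is a voiceless fricative (sonority 3), /ʔ/ is a voiceless stop (sonority 1).
Coda profile 9-3-1 — falls from the nucleus.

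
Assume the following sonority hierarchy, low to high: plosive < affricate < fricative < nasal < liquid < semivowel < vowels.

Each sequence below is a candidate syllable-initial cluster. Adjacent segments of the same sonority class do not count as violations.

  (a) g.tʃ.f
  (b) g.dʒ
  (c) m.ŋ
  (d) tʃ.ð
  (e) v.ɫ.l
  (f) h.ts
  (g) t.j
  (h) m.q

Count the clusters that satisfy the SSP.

6

(a) g.tʃ.f: profile 1-2-3 — obeys.
(b) g.dʒ: profile 1-2 — obeys.
(c) m.ŋ: profile 4-4 — obeys.
(d) tʃ.ð: profile 2-3 — obeys.
(e) v.ɫ.l: profile 3-5-5 — obeys.
(f) h.ts: profile 3-2 — violates.
(g) t.j: profile 1-6 — obeys.
(h) m.q: profile 4-1 — violates.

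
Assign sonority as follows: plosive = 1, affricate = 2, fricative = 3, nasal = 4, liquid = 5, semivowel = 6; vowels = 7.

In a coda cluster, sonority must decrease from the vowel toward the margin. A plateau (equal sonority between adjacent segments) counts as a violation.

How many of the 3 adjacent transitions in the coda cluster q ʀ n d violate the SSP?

1

/q/ is a plosive (sonority 1).
/ʀ/ is a liquid (sonority 5).
/n/ is a nasal (sonority 4).
/d/ is a plosive (sonority 1).
/q/→/ʀ/: 1→5 (does not fall) — violation.
/ʀ/→/n/: 5→4 (falls) — ok.
/n/→/d/: 4→1 (falls) — ok.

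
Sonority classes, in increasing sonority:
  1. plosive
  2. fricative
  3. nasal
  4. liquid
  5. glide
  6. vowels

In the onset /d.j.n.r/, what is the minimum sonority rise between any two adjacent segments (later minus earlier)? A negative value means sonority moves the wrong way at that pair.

/d/ is a plosive (sonority 1).
/j/ is a glide (sonority 5).
/n/ is a nasal (sonority 3).
/r/ is a liquid (sonority 4).
/d/→/j/: change +4.
/j/→/n/: change -2.
/n/→/r/: change +1.
Minimum = -2.

-2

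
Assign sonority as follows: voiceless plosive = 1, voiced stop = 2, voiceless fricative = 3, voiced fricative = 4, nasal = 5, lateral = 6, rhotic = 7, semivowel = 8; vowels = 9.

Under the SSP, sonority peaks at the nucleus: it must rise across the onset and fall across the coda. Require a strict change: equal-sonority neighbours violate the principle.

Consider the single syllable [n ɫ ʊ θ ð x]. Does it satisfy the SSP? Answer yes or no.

no

Onset: /n/ is a nasal (sonority 5), /ɫ/ is a lateral (sonority 6); then the nucleus /ʊ/ (sonority 9).
Onset profile 5-6-9 — rises to the nucleus.
Coda: /θ/ is a voiceless fricative (sonority 3), /ð/ is a voiced fricative (sonority 4), /x/ is a voiceless fricative (sonority 3).
Coda profile 9-3-4-3 — does not strictly fall throughout.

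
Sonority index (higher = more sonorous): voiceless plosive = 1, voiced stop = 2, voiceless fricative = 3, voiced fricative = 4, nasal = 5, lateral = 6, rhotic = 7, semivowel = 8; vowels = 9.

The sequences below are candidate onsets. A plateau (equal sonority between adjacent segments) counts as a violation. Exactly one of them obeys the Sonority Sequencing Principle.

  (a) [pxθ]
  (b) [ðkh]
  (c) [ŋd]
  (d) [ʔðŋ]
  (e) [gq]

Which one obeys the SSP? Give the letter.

(a) 1-3-3 → violates
(b) 4-1-3 → violates
(c) 5-2 → violates
(d) 1-4-5 → obeys
(e) 2-1 → violates

d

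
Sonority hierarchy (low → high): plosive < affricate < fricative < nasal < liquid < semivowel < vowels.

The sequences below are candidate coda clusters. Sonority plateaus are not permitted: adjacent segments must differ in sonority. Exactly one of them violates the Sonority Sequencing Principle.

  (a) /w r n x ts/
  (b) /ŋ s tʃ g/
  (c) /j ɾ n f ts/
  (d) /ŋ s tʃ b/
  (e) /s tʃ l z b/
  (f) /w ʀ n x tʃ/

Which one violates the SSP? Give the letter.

(a) /w r n x ts/: profile 6-5-4-3-2 — obeys.
(b) /ŋ s tʃ g/: profile 4-3-2-1 — obeys.
(c) /j ɾ n f ts/: profile 6-5-4-3-2 — obeys.
(d) /ŋ s tʃ b/: profile 4-3-2-1 — obeys.
(e) /s tʃ l z b/: profile 3-2-5-3-1 — violates.
(f) /w ʀ n x tʃ/: profile 6-5-4-3-2 — obeys.

e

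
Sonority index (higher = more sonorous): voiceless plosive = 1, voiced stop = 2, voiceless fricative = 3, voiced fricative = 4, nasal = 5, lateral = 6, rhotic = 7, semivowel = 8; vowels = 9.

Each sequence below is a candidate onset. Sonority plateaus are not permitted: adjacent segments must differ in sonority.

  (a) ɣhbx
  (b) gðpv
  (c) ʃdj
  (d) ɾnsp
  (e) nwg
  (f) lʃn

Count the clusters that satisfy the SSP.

0

(a) sonority 4-3-2-3: ill-formed.
(b) sonority 2-4-1-4: ill-formed.
(c) sonority 3-2-8: ill-formed.
(d) sonority 7-5-3-1: ill-formed.
(e) sonority 5-8-2: ill-formed.
(f) sonority 6-3-5: ill-formed.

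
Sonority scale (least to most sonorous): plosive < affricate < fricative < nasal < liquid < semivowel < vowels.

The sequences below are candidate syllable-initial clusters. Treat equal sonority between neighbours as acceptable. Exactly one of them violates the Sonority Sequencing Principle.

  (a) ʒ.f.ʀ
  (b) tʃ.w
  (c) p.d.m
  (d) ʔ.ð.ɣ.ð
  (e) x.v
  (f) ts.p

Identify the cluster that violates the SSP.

f

(a) ʒ.f.ʀ: profile 3-3-5 — obeys.
(b) tʃ.w: profile 2-6 — obeys.
(c) p.d.m: profile 1-1-4 — obeys.
(d) ʔ.ð.ɣ.ð: profile 1-3-3-3 — obeys.
(e) x.v: profile 3-3 — obeys.
(f) ts.p: profile 2-1 — violates.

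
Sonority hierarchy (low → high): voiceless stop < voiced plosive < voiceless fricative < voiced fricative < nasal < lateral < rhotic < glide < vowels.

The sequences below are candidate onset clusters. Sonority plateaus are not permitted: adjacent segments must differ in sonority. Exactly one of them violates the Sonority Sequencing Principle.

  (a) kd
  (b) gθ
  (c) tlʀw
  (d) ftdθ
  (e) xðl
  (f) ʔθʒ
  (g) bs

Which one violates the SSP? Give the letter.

d

(a) 1-2 → obeys
(b) 2-3 → obeys
(c) 1-6-7-8 → obeys
(d) 3-1-2-3 → violates
(e) 3-4-6 → obeys
(f) 1-3-4 → obeys
(g) 2-3 → obeys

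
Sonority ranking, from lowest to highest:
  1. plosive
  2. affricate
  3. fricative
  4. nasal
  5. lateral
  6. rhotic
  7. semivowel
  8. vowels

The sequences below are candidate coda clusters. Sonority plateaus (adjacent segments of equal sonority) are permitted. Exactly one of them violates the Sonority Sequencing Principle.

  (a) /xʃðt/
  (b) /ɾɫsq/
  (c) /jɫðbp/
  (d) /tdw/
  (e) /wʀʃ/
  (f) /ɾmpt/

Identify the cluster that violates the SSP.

d

(a) sonority 3-3-3-1: well-formed.
(b) sonority 6-5-3-1: well-formed.
(c) sonority 7-5-3-1-1: well-formed.
(d) sonority 1-1-7: ill-formed.
(e) sonority 7-6-3: well-formed.
(f) sonority 6-4-1-1: well-formed.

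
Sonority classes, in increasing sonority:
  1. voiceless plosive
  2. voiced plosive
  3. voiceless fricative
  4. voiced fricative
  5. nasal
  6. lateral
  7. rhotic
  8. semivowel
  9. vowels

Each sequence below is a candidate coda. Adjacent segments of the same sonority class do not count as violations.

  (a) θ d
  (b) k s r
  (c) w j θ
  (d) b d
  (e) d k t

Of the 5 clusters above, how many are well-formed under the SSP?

4

(a) θ d: profile 3-2 — obeys.
(b) k s r: profile 1-3-7 — violates.
(c) w j θ: profile 8-8-3 — obeys.
(d) b d: profile 2-2 — obeys.
(e) d k t: profile 2-1-1 — obeys.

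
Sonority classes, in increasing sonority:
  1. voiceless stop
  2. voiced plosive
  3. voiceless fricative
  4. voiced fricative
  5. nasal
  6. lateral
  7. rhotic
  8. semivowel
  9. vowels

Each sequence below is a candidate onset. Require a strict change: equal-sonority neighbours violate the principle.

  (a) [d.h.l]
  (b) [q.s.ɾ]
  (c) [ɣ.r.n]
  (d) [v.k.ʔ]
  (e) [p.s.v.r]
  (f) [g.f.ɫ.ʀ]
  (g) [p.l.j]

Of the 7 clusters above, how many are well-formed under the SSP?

(a) [d.h.l]: profile 2-3-6 — obeys.
(b) [q.s.ɾ]: profile 1-3-7 — obeys.
(c) [ɣ.r.n]: profile 4-7-5 — violates.
(d) [v.k.ʔ]: profile 4-1-1 — violates.
(e) [p.s.v.r]: profile 1-3-4-7 — obeys.
(f) [g.f.ɫ.ʀ]: profile 2-3-6-7 — obeys.
(g) [p.l.j]: profile 1-6-8 — obeys.

5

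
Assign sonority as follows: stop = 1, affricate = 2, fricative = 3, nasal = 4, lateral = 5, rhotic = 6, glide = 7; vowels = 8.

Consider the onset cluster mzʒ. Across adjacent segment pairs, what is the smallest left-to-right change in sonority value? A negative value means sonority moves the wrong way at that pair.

-1

/m/: nasal = 4.
/z/: fricative = 3.
/ʒ/: fricative = 3.
/m/→/z/: change -1.
/z/→/ʒ/: change +0.
Minimum = -1.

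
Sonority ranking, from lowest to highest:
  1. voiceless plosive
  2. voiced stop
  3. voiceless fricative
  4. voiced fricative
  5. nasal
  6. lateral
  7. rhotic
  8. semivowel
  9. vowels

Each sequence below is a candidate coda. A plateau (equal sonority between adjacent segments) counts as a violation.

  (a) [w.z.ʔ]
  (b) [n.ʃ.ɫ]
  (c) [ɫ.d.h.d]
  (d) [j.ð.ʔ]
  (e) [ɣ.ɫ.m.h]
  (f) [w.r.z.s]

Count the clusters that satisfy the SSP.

(a) 8-4-1 → obeys
(b) 5-3-6 → violates
(c) 6-2-3-2 → violates
(d) 8-4-1 → obeys
(e) 4-6-5-3 → violates
(f) 8-7-4-3 → obeys

3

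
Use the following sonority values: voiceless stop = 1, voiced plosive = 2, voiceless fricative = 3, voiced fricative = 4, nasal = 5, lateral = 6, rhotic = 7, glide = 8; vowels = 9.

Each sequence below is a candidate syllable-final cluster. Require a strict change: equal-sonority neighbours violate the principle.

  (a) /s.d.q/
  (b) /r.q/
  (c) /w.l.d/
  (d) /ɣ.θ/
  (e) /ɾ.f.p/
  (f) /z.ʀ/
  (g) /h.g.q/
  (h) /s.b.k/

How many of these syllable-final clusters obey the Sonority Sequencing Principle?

7

(a) 3-2-1 → obeys
(b) 7-1 → obeys
(c) 8-6-2 → obeys
(d) 4-3 → obeys
(e) 7-3-1 → obeys
(f) 4-7 → violates
(g) 3-2-1 → obeys
(h) 3-2-1 → obeys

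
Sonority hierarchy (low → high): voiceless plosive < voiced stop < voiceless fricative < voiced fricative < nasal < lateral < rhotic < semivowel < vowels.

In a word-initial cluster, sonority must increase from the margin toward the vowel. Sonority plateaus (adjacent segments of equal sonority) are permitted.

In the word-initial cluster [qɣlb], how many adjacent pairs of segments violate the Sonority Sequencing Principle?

1

/q/ is a voiceless plosive (sonority 1).
/ɣ/ is a voiced fricative (sonority 4).
/l/ is a lateral (sonority 6).
/b/ is a voiced stop (sonority 2).
/q/→/ɣ/: 1→4 (rises) — ok.
/ɣ/→/l/: 4→6 (rises) — ok.
/l/→/b/: 6→2 (does not rise) — violation.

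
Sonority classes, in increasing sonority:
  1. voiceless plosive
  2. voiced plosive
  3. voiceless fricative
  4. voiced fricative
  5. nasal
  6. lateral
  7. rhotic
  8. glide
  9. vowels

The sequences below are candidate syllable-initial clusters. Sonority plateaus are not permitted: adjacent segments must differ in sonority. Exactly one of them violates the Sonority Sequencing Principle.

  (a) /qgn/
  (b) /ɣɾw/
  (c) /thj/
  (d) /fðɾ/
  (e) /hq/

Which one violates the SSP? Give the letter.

e

(a) 1-2-5 → obeys
(b) 4-7-8 → obeys
(c) 1-3-8 → obeys
(d) 3-4-7 → obeys
(e) 3-1 → violates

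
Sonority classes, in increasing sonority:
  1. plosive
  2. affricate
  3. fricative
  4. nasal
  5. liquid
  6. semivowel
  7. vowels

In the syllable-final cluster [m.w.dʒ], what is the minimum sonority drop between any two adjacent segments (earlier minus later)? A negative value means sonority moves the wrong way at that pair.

-2

/m/ is a nasal (sonority 4).
/w/ is a semivowel (sonority 6).
/dʒ/ is an affricate (sonority 2).
/m/→/w/: change -2.
/w/→/dʒ/: change +4.
Minimum = -2.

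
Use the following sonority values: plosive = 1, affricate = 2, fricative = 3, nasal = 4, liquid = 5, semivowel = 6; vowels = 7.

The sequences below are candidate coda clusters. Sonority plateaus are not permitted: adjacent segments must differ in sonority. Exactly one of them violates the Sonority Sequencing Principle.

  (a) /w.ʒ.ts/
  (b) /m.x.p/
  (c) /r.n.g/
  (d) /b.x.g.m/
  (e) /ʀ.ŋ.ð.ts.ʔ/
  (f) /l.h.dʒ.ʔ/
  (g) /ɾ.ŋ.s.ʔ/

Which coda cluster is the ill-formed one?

d

(a) sonority 6-3-2: well-formed.
(b) sonority 4-3-1: well-formed.
(c) sonority 5-4-1: well-formed.
(d) sonority 1-3-1-4: ill-formed.
(e) sonority 5-4-3-2-1: well-formed.
(f) sonority 5-3-2-1: well-formed.
(g) sonority 5-4-3-1: well-formed.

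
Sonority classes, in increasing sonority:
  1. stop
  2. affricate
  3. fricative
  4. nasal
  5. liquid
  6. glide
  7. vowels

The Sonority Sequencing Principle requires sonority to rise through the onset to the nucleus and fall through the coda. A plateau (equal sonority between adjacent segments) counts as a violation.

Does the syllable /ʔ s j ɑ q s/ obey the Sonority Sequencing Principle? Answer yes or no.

Onset: /ʔ/ is a stop (sonority 1), /s/ is a fricative (sonority 3), /j/ is a glide (sonority 6); then the nucleus /ɑ/ (sonority 7).
Onset profile 1-3-6-7 — rises to the nucleus.
Coda: /q/ is a stop (sonority 1), /s/ is a fricative (sonority 3).
Coda profile 7-1-3 — does not strictly fall throughout.

no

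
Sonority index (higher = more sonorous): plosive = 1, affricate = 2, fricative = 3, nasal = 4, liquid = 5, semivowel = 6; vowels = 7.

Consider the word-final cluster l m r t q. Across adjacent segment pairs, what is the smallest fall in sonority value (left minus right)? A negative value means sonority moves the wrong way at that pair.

-1

/l/ is a liquid (sonority 5).
/m/ is a nasal (sonority 4).
/r/ is a liquid (sonority 5).
/t/ is a plosive (sonority 1).
/q/ is a plosive (sonority 1).
/l/→/m/: change +1.
/m/→/r/: change -1.
/r/→/t/: change +4.
/t/→/q/: change +0.
Minimum = -1.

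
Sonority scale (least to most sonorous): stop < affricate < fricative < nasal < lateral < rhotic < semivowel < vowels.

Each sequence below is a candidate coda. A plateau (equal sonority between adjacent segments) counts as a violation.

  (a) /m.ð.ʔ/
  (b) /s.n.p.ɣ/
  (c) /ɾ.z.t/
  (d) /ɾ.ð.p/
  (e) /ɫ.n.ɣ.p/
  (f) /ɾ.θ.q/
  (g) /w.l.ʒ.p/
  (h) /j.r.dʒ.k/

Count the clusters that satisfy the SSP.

7

(a) sonority 4-3-1: well-formed.
(b) sonority 3-4-1-3: ill-formed.
(c) sonority 6-3-1: well-formed.
(d) sonority 6-3-1: well-formed.
(e) sonority 5-4-3-1: well-formed.
(f) sonority 6-3-1: well-formed.
(g) sonority 7-5-3-1: well-formed.
(h) sonority 7-6-2-1: well-formed.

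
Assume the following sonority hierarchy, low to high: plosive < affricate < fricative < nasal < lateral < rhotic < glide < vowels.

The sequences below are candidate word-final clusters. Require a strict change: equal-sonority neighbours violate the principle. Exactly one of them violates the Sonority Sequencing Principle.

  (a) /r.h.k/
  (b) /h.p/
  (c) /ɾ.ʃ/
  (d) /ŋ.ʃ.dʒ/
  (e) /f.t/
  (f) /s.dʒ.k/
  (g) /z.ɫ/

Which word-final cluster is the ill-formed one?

(a) 6-3-1 → obeys
(b) 3-1 → obeys
(c) 6-3 → obeys
(d) 4-3-2 → obeys
(e) 3-1 → obeys
(f) 3-2-1 → obeys
(g) 3-5 → violates

g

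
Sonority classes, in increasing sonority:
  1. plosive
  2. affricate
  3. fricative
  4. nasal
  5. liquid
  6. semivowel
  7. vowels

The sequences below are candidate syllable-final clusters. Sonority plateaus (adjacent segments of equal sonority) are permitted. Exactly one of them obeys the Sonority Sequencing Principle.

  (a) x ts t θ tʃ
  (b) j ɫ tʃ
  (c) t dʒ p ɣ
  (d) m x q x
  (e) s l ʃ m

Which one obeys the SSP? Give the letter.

b

(a) sonority 3-2-1-3-2: ill-formed.
(b) sonority 6-5-2: well-formed.
(c) sonority 1-2-1-3: ill-formed.
(d) sonority 4-3-1-3: ill-formed.
(e) sonority 3-5-3-4: ill-formed.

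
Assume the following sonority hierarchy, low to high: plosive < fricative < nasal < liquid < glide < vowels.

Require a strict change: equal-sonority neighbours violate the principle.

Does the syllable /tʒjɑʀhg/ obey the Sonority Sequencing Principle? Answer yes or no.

Onset: /t/ is a plosive (sonority 1), /ʒ/ is a fricative (sonority 2), /j/ is a glide (sonority 5); then the nucleus /ɑ/ (sonority 6).
Onset profile 1-2-5-6 — rises to the nucleus.
Coda: /ʀ/ is a liquid (sonority 4), /h/ is a fricative (sonority 2), /g/ is a plosive (sonority 1).
Coda profile 6-4-2-1 — falls from the nucleus.

yes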